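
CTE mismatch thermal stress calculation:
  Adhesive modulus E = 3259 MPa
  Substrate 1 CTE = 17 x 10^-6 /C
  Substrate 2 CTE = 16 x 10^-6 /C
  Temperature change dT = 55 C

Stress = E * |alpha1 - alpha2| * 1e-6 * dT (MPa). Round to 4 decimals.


delta_alpha = |17 - 16| = 1 x 10^-6/C
Stress = 3259 * 1e-6 * 55
= 0.1792 MPa

0.1792


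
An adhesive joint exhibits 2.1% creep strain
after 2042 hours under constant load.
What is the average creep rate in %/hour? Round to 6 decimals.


Creep rate = strain / time
= 2.1 / 2042
= 0.001028 %/h

0.001028


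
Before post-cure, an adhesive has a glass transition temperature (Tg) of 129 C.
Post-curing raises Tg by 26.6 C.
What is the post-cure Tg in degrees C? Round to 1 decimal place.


Tg_post = Tg_base + delta_Tg
= 129 + 26.6
= 155.6 C

155.6


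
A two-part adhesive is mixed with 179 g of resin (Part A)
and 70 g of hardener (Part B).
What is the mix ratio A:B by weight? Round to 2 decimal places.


Mix ratio = mass_A / mass_B
= 179 / 70
= 2.56

2.56


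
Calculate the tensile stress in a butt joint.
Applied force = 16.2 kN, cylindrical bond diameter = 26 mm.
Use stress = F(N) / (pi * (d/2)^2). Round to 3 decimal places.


A = pi * 13.0^2 = 530.9292 mm^2
sigma = 16200.0 / 530.9292 = 30.513 MPa

30.513


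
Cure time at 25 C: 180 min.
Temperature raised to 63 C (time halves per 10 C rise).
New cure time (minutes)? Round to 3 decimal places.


Acceleration factor = 2^(38/10) = 13.9288
New time = 180 / 13.9288 = 12.923 min

12.923


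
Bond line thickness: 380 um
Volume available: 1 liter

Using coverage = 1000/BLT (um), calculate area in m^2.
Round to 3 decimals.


1 L = 1e6 mm^3, thickness = 380 um = 0.38 mm
Area = 1e6 / 0.38 mm^2 = (1e6 / 0.38) / 1e6 m^2 = 1000 / 380 m^2
= 2.632 m^2

2.632


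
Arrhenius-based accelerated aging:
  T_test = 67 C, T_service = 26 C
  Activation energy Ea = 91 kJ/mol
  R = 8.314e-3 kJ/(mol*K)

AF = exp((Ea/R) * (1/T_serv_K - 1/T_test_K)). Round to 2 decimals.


T_test_K = 340.15, T_serv_K = 299.15
AF = exp((91/8.314e-3) * (1/299.15 - 1/340.15))
= 82.28

82.28


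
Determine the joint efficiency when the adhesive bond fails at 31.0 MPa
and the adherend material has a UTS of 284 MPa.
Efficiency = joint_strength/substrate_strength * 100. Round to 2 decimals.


Joint efficiency = 31.0 / 284 * 100
= 10.92%

10.92


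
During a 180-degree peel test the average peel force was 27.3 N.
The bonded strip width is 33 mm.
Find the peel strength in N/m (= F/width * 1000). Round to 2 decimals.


Peel strength = F/width * 1000
= 27.3 / 33 * 1000
= 827.27 N/m

827.27


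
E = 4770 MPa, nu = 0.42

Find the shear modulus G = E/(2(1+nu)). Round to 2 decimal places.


G = 4770 / (2 * 1.42)
= 1679.58 MPa

1679.58


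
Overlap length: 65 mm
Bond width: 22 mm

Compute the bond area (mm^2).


Bond area = 65 * 22 = 1430 mm^2

1430


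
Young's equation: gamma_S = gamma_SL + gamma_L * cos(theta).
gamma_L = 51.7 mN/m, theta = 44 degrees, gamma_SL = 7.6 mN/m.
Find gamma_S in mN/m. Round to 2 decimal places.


cos(44 deg) = 0.719340
gamma_S = 7.6 + 51.7 * 0.719340
= 44.79 mN/m

44.79


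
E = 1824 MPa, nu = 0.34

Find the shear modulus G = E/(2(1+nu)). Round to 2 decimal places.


G = 1824 / (2 * 1.34)
= 680.60 MPa

680.60


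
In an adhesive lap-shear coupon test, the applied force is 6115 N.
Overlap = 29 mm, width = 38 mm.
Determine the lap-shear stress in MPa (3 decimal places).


stress = F / (overlap * width)
= 6115 / (29 * 38)
= 5.549 MPa

5.549


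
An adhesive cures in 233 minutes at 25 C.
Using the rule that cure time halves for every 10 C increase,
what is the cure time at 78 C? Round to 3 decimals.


Factor = 2^((78 - 25) / 10) = 39.3966
Cure time = 233 / 39.3966
= 5.914 minutes

5.914


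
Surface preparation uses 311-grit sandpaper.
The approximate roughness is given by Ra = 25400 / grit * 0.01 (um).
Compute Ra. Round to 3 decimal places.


Ra = 25400 / 311 * 0.01
= 254 / 311
= 0.817 um

0.817


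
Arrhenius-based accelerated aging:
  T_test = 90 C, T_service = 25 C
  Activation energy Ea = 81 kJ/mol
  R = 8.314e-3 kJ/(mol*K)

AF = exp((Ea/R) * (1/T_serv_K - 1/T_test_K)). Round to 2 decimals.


T_test_K = 363.15, T_serv_K = 298.15
AF = exp((81/8.314e-3) * (1/298.15 - 1/363.15))
= 346.82

346.82


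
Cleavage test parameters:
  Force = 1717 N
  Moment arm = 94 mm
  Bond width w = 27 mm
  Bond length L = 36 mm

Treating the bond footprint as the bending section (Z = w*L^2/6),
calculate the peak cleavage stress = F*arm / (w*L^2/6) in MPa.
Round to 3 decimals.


M = 1717 * 94 = 161398 N*mm
Z = 27 * 36^2 / 6 = 34992 / 6 mm^3
sigma = M / Z = 6 * 161398 / 34992 = 968388 / 34992
= 27.675 MPa

27.675


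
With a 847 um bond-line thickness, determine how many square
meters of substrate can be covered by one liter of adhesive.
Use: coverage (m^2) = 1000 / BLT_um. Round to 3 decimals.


Coverage = 1000 / 847 = 1.181 m^2

1.181


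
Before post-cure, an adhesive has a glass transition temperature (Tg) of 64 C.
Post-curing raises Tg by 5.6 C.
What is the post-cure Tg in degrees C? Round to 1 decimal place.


Tg_post = Tg_base + delta_Tg
= 64 + 5.6
= 69.6 C

69.6


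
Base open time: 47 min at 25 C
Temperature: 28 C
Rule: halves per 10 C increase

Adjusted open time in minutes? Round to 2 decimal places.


Acceleration = 2^((28-25)/10) = 1.2311
Open time = 47 / 1.2311 = 38.18 min

38.18


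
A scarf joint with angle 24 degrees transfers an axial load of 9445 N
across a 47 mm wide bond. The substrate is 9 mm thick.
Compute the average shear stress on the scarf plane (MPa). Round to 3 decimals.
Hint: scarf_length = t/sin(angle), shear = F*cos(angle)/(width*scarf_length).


scarf_length = 9 / sin(24 deg) = 22.1273 mm
cos(24 deg) = 0.913545
shear stress = 9445 * 0.913545 / (47 * 22.1273)
= 8.297 MPa

8.297


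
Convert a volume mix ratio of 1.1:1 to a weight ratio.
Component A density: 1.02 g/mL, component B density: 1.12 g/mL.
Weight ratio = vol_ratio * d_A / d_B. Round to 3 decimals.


= 1.1 * 1.02 / 1.12 = 1.002

1.002


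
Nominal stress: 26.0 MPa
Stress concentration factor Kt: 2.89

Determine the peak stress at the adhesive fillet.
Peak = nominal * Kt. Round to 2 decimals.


Peak stress = 26.0 * 2.89
= 75.14 MPa

75.14


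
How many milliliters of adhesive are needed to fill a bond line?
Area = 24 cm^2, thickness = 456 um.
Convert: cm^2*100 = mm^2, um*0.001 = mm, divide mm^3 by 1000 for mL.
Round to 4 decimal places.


= (24 * 100) * (456 * 0.001) / 1000
= 1.0944 mL

1.0944


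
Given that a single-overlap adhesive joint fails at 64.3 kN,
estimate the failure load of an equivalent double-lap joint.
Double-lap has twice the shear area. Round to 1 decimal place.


Double-lap factor = 2
Expected load = 64.3 * 2 = 128.6 kN

128.6


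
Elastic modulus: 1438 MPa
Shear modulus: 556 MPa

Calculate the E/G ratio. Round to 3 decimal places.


E / G = 1438 / 556 = 2.586

2.586


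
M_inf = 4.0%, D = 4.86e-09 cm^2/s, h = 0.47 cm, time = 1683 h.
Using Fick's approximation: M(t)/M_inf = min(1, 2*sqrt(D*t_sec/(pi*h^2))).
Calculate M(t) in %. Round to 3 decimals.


t = 6058800 s
ratio = min(1, 2*sqrt(4.86e-09*6058800/(pi*0.2209)))
= 0.411973
M(t) = 4.0 * 0.411973 = 1.648%

1.648


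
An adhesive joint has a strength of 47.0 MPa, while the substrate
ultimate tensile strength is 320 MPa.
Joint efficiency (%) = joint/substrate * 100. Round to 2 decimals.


Efficiency = 47.0 / 320 * 100
= 14.69%

14.69


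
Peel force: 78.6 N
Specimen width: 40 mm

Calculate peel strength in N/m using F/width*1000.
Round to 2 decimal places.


Peel strength = 78.6 / 40 * 1000 = 1965.00 N/m

1965.00


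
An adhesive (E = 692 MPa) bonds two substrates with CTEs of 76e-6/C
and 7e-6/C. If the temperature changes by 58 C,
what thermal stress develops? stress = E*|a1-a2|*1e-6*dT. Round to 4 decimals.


Stress = 692 * |76 - 7| * 1e-6 * 58
= 2.7694 MPa

2.7694


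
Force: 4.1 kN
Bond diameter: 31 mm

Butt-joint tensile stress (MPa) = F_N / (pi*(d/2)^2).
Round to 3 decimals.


F_N = 4.1 * 1000 = 4100.0 N
A = pi*(15.5)^2 = 754.7676 mm^2
stress = 4100.0 / 754.7676 = 5.432 MPa

5.432


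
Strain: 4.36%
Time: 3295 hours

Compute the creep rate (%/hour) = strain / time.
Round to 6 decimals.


Creep rate = 4.36 / 3295
= 0.001323 %/h

0.001323


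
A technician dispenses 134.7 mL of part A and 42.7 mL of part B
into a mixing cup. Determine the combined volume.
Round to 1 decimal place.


Combined volume = 134.7 + 42.7
= 177.4 mL

177.4


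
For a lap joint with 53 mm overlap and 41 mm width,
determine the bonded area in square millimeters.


Area = 53 * 41 = 2173 mm^2

2173


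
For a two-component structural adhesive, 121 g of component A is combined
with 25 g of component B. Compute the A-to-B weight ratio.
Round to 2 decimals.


Weight ratio A:B = 121 / 25
= 4.84

4.84


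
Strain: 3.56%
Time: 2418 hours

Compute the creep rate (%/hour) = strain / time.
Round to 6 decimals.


Creep rate = 3.56 / 2418
= 0.001472 %/h

0.001472


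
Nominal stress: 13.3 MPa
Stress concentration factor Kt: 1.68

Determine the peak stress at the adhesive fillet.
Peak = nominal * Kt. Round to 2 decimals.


Peak stress = 13.3 * 1.68
= 22.34 MPa

22.34


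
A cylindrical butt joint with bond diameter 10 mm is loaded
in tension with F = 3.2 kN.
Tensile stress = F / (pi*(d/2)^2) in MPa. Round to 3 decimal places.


Area = pi * (10/2)^2 = 78.5398 mm^2
Stress = 3.2*1000 / 78.5398
= 40.744 MPa

40.744


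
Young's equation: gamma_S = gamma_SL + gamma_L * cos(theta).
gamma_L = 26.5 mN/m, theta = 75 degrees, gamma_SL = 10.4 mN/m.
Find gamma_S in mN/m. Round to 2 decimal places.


cos(75 deg) = 0.258819
gamma_S = 10.4 + 26.5 * 0.258819
= 17.26 mN/m

17.26


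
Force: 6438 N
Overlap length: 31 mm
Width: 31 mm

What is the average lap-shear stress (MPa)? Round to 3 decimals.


Average shear stress = F / (overlap * width)
= 6438 / (31 * 31)
= 6.699 MPa

6.699


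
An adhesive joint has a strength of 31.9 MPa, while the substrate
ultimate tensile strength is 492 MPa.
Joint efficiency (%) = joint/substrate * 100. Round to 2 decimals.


Efficiency = 31.9 / 492 * 100
= 6.48%

6.48


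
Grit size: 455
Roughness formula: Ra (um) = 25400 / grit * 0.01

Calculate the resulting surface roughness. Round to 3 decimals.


Ra = 25400 / 455 * 0.01
= 0.558 um

0.558


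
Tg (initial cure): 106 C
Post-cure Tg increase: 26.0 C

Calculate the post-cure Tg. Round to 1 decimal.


Post-cure Tg = 106 + 26.0 = 132.0 C

132.0


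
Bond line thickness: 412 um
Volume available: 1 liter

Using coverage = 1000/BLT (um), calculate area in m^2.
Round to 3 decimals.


1 L = 1e6 mm^3, thickness = 412 um = 0.412 mm
Area = 1e6 / 0.412 mm^2 = (1e6 / 0.412) / 1e6 m^2 = 1000 / 412 m^2
= 2.427 m^2

2.427


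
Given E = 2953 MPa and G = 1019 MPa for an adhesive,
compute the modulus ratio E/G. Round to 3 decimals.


E/G ratio = 2953 / 1019 = 2.898

2.898


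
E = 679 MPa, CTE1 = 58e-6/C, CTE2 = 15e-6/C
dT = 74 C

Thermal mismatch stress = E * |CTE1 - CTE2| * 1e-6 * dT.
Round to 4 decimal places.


= 679 * 43e-6 * 74
= 2.1606 MPa

2.1606


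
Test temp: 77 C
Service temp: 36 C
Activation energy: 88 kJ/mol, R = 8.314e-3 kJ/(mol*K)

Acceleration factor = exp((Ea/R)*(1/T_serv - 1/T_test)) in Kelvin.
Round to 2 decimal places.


AF = exp((88/0.008314)*(1/309.15 - 1/350.15))
= 55.09

55.09


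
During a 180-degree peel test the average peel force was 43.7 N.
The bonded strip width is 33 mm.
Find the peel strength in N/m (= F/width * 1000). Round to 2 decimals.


Peel strength = F/width * 1000
= 43.7 / 33 * 1000
= 1324.24 N/m

1324.24


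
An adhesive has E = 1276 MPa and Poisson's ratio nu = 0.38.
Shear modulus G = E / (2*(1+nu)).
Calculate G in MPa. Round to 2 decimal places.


G = 1276 / (2*(1+0.38))
= 1276 / 2.76
= 462.32 MPa

462.32


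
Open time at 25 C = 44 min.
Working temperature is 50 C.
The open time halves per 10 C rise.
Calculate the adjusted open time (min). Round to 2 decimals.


factor = 2^((50 - 25) / 10) = 5.6569
ot = 44 / 5.6569 = 7.78 min

7.78


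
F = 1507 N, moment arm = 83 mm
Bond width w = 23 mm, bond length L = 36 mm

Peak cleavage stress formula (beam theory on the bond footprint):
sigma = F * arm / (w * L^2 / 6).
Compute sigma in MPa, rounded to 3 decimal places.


sigma = (1507 * 83) / (23 * 1296 / 6)
= 125081 * 6 / 29808
= 750486 / 29808
= 25.177 MPa

25.177


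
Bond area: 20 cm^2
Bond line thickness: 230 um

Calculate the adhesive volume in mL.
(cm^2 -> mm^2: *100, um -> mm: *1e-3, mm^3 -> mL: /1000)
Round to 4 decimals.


V = 20*100 * 230*1e-3 / 1000
= 0.4600 mL

0.4600


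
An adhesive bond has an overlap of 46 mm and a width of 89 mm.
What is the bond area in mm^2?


Bond area = overlap * width
= 46 * 89
= 4094 mm^2

4094


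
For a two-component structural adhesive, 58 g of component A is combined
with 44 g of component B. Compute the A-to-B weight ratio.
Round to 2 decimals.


Weight ratio A:B = 58 / 44
= 1.32

1.32


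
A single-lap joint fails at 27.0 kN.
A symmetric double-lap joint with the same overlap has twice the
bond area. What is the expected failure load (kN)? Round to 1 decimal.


Double-lap load = 2 * 27.0 = 54.0 kN

54.0


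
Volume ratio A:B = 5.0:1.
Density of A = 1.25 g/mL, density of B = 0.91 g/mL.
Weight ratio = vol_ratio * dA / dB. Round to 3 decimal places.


Wt ratio = 5.0 * 1.25 / 0.91
= 6.868

6.868


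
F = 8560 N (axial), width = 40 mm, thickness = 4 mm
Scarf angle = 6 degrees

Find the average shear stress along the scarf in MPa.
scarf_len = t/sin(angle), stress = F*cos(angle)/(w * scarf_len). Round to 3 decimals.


scarf_len = 4/sin(6 deg) = 38.2671
cos(6 deg) = 0.994522
stress = 8560*0.994522/(40*38.2671) = 5.562 MPa

5.562


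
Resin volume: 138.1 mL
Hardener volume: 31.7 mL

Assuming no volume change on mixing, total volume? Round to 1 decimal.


V_total = 138.1 + 31.7 = 169.8 mL

169.8


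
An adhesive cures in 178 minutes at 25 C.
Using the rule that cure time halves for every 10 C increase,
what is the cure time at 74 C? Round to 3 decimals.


Factor = 2^((74 - 25) / 10) = 29.8571
Cure time = 178 / 29.8571
= 5.962 minutes

5.962


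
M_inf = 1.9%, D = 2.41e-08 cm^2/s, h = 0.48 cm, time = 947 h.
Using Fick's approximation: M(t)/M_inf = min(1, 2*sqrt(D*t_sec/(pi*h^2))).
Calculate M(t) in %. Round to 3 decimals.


t = 3409200 s
ratio = min(1, 2*sqrt(2.41e-08*3409200/(pi*0.2304)))
= 0.673827
M(t) = 1.9 * 0.673827 = 1.280%

1.280


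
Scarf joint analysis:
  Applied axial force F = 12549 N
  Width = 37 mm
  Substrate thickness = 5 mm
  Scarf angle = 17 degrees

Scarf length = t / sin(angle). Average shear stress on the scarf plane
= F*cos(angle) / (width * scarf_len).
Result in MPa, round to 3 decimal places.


Scarf length = 5 / sin(17 deg) = 17.1015 mm
cos(17 deg) = 0.956305
Shear = 12549 * 0.956305 / (37 * 17.1015)
= 18.966 MPa

18.966


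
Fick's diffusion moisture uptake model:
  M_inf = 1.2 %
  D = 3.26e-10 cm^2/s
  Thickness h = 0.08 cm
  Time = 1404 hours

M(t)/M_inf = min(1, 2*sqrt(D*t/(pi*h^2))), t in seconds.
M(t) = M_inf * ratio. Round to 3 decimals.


t_sec = 1404 * 3600 = 5054400
ratio = 2*sqrt(3.26e-10*5054400/(pi*0.08^2))
= min(1, 0.572544)
= 0.572544
M(t) = 1.2 * 0.572544 = 0.687 %

0.687


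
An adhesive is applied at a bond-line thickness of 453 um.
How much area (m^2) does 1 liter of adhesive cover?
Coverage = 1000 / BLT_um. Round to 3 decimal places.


Coverage = 1000 / 453 = 2.208 m^2

2.208


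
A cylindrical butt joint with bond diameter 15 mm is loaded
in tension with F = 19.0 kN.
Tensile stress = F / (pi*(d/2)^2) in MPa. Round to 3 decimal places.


Area = pi * (15/2)^2 = 176.7146 mm^2
Stress = 19.0*1000 / 176.7146
= 107.518 MPa

107.518


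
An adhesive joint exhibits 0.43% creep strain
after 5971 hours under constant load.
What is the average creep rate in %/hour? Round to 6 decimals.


Creep rate = strain / time
= 0.43 / 5971
= 0.000072 %/h

0.000072


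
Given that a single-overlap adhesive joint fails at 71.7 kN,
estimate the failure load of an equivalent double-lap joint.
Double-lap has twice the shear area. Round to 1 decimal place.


Double-lap factor = 2
Expected load = 71.7 * 2 = 143.4 kN

143.4


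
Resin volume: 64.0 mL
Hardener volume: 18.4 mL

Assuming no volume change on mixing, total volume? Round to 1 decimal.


V_total = 64.0 + 18.4 = 82.4 mL

82.4


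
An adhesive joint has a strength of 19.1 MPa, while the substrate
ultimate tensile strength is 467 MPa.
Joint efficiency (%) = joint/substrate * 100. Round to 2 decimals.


Efficiency = 19.1 / 467 * 100
= 4.09%

4.09


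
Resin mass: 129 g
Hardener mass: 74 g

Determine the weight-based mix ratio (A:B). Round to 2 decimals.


Ratio = 129 / 74 = 1.74

1.74


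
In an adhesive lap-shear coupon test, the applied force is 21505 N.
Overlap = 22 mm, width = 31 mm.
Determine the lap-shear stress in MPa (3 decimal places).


stress = F / (overlap * width)
= 21505 / (22 * 31)
= 31.532 MPa

31.532


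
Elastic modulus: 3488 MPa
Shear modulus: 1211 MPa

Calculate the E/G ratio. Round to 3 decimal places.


E / G = 3488 / 1211 = 2.880

2.880


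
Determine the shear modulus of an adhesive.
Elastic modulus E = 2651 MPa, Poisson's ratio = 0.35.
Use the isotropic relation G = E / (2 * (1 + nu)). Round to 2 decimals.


G = 2651 / (2*(1+0.35)) = 2651 / 2.70
= 981.85 MPa

981.85


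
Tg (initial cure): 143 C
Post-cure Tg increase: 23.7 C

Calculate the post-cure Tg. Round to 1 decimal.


Post-cure Tg = 143 + 23.7 = 166.7 C

166.7


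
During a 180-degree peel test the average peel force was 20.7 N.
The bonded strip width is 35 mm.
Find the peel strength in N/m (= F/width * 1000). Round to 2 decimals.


Peel strength = F/width * 1000
= 20.7 / 35 * 1000
= 591.43 N/m

591.43


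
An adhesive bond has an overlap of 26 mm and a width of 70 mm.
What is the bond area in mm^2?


Bond area = overlap * width
= 26 * 70
= 1820 mm^2

1820


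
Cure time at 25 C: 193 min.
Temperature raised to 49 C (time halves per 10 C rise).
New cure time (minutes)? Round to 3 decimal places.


Acceleration factor = 2^(24/10) = 5.2780
New time = 193 / 5.2780 = 36.567 min

36.567


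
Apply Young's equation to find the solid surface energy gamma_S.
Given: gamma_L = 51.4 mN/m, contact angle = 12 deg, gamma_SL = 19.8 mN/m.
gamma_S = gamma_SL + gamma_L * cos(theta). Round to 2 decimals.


theta_rad = 12 * pi/180 = 0.209440
gamma_S = 19.8 + 51.4 * cos(0.209440)
= 70.08 mN/m

70.08


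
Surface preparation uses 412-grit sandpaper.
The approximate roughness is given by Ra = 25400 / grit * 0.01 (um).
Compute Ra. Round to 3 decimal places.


Ra = 25400 / 412 * 0.01
= 254 / 412
= 0.617 um

0.617


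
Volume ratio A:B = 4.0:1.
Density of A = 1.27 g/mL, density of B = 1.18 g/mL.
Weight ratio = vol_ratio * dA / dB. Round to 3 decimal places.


Wt ratio = 4.0 * 1.27 / 1.18
= 4.305

4.305


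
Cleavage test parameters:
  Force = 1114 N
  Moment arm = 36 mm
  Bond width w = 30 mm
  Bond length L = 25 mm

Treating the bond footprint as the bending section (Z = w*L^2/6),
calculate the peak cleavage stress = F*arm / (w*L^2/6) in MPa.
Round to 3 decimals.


M = 1114 * 36 = 40104 N*mm
Z = 30 * 25^2 / 6 = 18750 / 6 mm^3
sigma = M / Z = 6 * 40104 / 18750 = 240624 / 18750
= 12.833 MPa

12.833


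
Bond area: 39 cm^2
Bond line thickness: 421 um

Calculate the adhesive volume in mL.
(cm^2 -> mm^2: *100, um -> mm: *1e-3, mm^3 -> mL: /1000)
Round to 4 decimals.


V = 39*100 * 421*1e-3 / 1000
= 1.6419 mL

1.6419


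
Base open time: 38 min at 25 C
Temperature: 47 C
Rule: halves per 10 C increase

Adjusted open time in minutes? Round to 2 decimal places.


Acceleration = 2^((47-25)/10) = 4.5948
Open time = 38 / 4.5948 = 8.27 min

8.27


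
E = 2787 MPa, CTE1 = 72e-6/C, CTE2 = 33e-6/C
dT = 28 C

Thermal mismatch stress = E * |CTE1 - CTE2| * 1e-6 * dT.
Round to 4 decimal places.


= 2787 * 39e-6 * 28
= 3.0434 MPa

3.0434


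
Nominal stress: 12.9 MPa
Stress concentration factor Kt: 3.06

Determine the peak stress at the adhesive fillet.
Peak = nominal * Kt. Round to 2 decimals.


Peak stress = 12.9 * 3.06
= 39.47 MPa

39.47


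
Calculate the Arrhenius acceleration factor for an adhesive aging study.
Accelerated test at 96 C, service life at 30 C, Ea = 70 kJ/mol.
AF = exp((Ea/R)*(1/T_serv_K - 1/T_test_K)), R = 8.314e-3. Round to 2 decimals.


T_test = 369.15 K, T_serv = 303.15 K
Ea/R = 70 / 0.008314 = 8419.53
AF = exp(8419.53 * (1/303.15 - 1/369.15))
= 143.39

143.39


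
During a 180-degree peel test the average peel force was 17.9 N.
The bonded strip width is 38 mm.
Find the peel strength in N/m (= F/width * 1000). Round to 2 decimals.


Peel strength = F/width * 1000
= 17.9 / 38 * 1000
= 471.05 N/m

471.05


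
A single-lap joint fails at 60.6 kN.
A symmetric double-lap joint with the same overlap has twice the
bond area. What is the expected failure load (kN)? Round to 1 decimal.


Double-lap load = 2 * 60.6 = 121.2 kN

121.2


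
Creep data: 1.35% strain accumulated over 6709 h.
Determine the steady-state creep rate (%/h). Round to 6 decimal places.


Rate = 1.35 / 6709 = 0.000201 %/h

0.000201


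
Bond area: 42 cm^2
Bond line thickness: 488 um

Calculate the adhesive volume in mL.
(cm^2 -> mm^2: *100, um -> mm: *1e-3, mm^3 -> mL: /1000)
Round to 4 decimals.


V = 42*100 * 488*1e-3 / 1000
= 2.0496 mL

2.0496


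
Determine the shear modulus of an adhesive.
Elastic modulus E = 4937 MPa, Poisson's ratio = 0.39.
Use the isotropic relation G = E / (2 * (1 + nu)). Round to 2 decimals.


G = 4937 / (2*(1+0.39)) = 4937 / 2.78
= 1775.90 MPa

1775.90


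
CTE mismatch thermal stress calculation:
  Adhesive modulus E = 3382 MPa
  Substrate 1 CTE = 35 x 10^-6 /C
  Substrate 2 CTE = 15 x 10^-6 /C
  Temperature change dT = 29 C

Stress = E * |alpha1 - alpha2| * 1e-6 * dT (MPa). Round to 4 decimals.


delta_alpha = |35 - 15| = 20 x 10^-6/C
Stress = 3382 * 20e-6 * 29
= 1.9616 MPa

1.9616


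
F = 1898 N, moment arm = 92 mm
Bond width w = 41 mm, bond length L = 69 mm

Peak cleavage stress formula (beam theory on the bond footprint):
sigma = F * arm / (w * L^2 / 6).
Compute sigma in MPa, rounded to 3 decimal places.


sigma = (1898 * 92) / (41 * 4761 / 6)
= 174616 * 6 / 195201
= 1047696 / 195201
= 5.367 MPa

5.367


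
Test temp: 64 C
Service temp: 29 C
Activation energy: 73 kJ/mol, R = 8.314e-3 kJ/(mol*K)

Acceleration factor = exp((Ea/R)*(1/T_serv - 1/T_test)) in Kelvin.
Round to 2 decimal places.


AF = exp((73/0.008314)*(1/302.15 - 1/337.15))
= 20.42

20.42


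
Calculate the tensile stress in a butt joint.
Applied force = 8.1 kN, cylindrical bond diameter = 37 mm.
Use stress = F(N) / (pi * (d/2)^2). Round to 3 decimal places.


A = pi * 18.5^2 = 1075.2101 mm^2
sigma = 8100.0 / 1075.2101 = 7.533 MPa

7.533


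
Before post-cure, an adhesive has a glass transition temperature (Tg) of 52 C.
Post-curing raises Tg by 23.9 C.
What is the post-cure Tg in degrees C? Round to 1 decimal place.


Tg_post = Tg_base + delta_Tg
= 52 + 23.9
= 75.9 C

75.9


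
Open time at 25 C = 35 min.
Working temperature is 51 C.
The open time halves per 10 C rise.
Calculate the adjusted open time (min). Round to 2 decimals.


factor = 2^((51 - 25) / 10) = 6.0629
ot = 35 / 6.0629 = 5.77 min

5.77


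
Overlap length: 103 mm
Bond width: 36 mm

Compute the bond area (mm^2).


Bond area = 103 * 36 = 3708 mm^2

3708


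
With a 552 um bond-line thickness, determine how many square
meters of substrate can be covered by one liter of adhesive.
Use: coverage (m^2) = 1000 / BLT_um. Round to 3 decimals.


Coverage = 1000 / 552 = 1.812 m^2

1.812


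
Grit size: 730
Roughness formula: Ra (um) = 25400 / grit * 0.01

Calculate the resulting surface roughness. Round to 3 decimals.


Ra = 25400 / 730 * 0.01
= 0.348 um

0.348


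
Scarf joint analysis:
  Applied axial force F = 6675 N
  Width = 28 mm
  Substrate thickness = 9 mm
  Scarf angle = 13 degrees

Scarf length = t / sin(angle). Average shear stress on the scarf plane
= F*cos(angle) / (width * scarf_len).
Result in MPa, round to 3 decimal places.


Scarf length = 9 / sin(13 deg) = 40.0087 mm
cos(13 deg) = 0.974370
Shear = 6675 * 0.974370 / (28 * 40.0087)
= 5.806 MPa

5.806


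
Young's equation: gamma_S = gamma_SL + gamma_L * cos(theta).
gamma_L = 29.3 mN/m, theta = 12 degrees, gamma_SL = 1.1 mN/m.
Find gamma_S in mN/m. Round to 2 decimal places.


cos(12 deg) = 0.978148
gamma_S = 1.1 + 29.3 * 0.978148
= 29.76 mN/m

29.76


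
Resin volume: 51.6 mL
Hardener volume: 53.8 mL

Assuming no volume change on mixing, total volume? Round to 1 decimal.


V_total = 51.6 + 53.8 = 105.4 mL

105.4


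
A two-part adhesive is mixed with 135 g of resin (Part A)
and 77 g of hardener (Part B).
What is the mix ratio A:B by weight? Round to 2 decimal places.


Mix ratio = mass_A / mass_B
= 135 / 77
= 1.75

1.75


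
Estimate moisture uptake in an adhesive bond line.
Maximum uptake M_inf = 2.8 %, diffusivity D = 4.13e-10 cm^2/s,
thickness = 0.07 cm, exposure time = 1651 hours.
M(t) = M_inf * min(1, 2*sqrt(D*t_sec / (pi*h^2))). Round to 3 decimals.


Convert time: 1651 h = 5943600 s
ratio = min(1, 2*sqrt(4.13e-10*5943600/(pi*0.07^2)))
= 0.798651
M(t) = 2.8 * 0.798651 = 2.236%

2.236


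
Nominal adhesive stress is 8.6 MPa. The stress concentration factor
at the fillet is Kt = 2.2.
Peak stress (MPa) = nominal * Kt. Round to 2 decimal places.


Peak = 8.6 * 2.2 = 18.92 MPa

18.92


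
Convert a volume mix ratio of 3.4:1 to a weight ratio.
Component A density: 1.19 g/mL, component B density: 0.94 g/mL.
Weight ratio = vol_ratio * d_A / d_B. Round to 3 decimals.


= 3.4 * 1.19 / 0.94 = 4.304

4.304


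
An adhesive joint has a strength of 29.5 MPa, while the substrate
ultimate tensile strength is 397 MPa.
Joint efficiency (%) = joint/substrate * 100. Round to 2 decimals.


Efficiency = 29.5 / 397 * 100
= 7.43%

7.43


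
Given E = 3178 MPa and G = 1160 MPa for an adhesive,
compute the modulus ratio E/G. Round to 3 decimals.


E/G ratio = 3178 / 1160 = 2.740

2.740


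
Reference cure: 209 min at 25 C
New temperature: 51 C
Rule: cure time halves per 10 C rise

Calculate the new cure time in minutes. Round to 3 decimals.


factor = 2^((51-25)/10) = 6.0629
t_new = 209 / 6.0629 = 34.472 min

34.472


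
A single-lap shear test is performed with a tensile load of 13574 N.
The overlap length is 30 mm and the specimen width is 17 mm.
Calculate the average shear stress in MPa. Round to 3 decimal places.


Shear stress = F / (overlap * width)
= 13574 / (30 * 17)
= 13574 / 510
= 26.616 MPa

26.616


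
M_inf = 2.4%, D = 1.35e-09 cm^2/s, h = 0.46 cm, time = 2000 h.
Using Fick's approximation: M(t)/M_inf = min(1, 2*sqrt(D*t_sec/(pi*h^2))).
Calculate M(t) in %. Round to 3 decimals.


t = 7200000 s
ratio = min(1, 2*sqrt(1.35e-09*7200000/(pi*0.2116)))
= 0.241841
M(t) = 2.4 * 0.241841 = 0.580%

0.580


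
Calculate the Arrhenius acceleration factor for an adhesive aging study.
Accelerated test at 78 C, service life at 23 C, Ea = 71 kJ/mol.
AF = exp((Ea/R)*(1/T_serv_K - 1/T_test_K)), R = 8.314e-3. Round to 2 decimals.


T_test = 351.15 K, T_serv = 296.15 K
Ea/R = 71 / 0.008314 = 8539.81
AF = exp(8539.81 * (1/296.15 - 1/351.15))
= 91.52

91.52


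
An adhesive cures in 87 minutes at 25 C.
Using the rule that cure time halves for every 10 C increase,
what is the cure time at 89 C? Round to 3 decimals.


Factor = 2^((89 - 25) / 10) = 84.4485
Cure time = 87 / 84.4485
= 1.030 minutes

1.030


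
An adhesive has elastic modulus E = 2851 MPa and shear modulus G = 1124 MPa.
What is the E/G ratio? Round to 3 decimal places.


E/G = 2851 / 1124 = 2.536

2.536


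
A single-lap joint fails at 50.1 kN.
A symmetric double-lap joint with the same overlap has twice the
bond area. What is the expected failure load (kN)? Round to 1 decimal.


Double-lap load = 2 * 50.1 = 100.2 kN

100.2


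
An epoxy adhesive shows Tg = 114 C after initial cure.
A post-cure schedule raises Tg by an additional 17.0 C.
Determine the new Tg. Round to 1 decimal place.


New Tg = 114 + 17.0
= 131.0 C

131.0


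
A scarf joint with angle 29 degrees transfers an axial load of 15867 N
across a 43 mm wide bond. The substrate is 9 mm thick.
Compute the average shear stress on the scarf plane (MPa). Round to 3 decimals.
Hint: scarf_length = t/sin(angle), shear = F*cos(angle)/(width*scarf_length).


scarf_length = 9 / sin(29 deg) = 18.5640 mm
cos(29 deg) = 0.874620
shear stress = 15867 * 0.874620 / (43 * 18.5640)
= 17.385 MPa

17.385


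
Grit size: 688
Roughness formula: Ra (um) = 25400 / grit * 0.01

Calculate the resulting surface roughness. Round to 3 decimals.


Ra = 25400 / 688 * 0.01
= 0.369 um

0.369


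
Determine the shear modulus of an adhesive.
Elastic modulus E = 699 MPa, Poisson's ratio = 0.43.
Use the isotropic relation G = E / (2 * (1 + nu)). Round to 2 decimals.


G = 699 / (2*(1+0.43)) = 699 / 2.86
= 244.41 MPa

244.41


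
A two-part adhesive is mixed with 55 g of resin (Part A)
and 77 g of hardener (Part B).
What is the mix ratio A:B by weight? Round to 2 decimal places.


Mix ratio = mass_A / mass_B
= 55 / 77
= 0.71

0.71


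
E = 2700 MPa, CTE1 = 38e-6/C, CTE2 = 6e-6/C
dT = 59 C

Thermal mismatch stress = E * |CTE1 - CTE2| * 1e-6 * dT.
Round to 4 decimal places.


= 2700 * 32e-6 * 59
= 5.0976 MPa

5.0976


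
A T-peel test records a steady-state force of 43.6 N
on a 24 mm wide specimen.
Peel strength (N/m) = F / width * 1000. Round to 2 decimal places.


Peel strength = 43.6 / 24 * 1000
= 1816.67 N/m

1816.67


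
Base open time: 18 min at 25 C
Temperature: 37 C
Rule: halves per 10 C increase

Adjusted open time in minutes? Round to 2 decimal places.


Acceleration = 2^((37-25)/10) = 2.2974
Open time = 18 / 2.2974 = 7.83 min

7.83


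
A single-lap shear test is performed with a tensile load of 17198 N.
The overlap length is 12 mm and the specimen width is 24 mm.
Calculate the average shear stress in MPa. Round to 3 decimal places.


Shear stress = F / (overlap * width)
= 17198 / (12 * 24)
= 17198 / 288
= 59.715 MPa

59.715


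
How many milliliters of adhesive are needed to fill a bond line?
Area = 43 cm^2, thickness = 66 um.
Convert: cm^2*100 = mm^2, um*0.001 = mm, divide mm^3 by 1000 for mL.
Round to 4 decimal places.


= (43 * 100) * (66 * 0.001) / 1000
= 0.2838 mL

0.2838


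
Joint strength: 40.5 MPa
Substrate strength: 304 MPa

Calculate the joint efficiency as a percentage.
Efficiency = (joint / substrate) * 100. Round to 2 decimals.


Efficiency = (40.5 / 304) * 100 = 13.32%

13.32


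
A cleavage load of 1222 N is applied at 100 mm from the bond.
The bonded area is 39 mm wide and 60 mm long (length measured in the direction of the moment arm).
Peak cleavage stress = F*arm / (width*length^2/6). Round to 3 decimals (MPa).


Moment = 1222 * 100 = 122200 N*mm
Section modulus = 39 * 3600 / 6 = 140400 / 6 mm^3
Stress = 122200 / (140400 / 6) = 733200 / 140400
= 5.222 MPa

5.222


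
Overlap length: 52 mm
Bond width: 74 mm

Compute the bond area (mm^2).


Bond area = 52 * 74 = 3848 mm^2

3848


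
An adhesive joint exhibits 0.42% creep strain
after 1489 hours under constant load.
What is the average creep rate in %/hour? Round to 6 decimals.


Creep rate = strain / time
= 0.42 / 1489
= 0.000282 %/h

0.000282


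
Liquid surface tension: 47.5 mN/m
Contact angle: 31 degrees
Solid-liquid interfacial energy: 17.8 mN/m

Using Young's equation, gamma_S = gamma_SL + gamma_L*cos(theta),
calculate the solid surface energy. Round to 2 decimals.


gamma_S = 17.8 + 47.5 * cos(31)
= 58.52 mN/m

58.52


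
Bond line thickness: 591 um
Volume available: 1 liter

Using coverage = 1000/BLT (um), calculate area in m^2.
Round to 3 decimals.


1 L = 1e6 mm^3, thickness = 591 um = 0.591 mm
Area = 1e6 / 0.591 mm^2 = (1e6 / 0.591) / 1e6 m^2 = 1000 / 591 m^2
= 1.692 m^2

1.692


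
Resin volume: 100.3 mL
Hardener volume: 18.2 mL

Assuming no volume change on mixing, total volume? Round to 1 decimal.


V_total = 100.3 + 18.2 = 118.5 mL

118.5


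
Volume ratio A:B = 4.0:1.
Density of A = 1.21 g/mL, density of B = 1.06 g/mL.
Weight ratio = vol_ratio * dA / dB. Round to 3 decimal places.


Wt ratio = 4.0 * 1.21 / 1.06
= 4.566

4.566


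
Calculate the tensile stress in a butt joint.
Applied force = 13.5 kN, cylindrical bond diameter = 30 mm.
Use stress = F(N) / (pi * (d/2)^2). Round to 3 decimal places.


A = pi * 15.0^2 = 706.8583 mm^2
sigma = 13500.0 / 706.8583 = 19.099 MPa

19.099


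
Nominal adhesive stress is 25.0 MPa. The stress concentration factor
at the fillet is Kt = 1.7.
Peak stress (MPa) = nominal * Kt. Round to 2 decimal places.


Peak = 25.0 * 1.7 = 42.50 MPa

42.50


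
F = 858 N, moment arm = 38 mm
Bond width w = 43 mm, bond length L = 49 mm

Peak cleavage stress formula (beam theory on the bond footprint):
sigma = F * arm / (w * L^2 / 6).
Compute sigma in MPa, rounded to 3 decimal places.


sigma = (858 * 38) / (43 * 2401 / 6)
= 32604 * 6 / 103243
= 195624 / 103243
= 1.895 MPa

1.895


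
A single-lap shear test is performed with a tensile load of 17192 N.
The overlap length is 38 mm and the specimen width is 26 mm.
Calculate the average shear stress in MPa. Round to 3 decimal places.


Shear stress = F / (overlap * width)
= 17192 / (38 * 26)
= 17192 / 988
= 17.401 MPa

17.401


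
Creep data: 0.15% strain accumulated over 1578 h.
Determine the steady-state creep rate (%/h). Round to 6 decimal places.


Rate = 0.15 / 1578 = 0.000095 %/h

0.000095


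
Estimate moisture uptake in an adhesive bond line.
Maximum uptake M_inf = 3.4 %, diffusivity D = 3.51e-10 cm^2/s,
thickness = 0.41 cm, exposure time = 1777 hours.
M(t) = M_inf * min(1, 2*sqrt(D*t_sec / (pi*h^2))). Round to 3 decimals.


Convert time: 1777 h = 6397200 s
ratio = min(1, 2*sqrt(3.51e-10*6397200/(pi*0.41^2)))
= 0.130413
M(t) = 3.4 * 0.130413 = 0.443%

0.443


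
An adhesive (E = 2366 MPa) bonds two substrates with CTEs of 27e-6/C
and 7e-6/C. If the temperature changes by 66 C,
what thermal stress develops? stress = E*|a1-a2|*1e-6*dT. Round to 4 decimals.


Stress = 2366 * |27 - 7| * 1e-6 * 66
= 3.1231 MPa

3.1231


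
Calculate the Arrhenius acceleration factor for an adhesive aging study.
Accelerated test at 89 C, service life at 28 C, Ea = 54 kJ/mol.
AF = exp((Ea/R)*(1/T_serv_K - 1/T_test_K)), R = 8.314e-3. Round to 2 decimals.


T_test = 362.15 K, T_serv = 301.15 K
Ea/R = 54 / 0.008314 = 6495.07
AF = exp(6495.07 * (1/301.15 - 1/362.15))
= 37.82

37.82


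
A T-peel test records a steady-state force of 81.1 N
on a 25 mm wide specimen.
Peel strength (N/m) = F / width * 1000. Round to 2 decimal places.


Peel strength = 81.1 / 25 * 1000
= 3244.00 N/m

3244.00


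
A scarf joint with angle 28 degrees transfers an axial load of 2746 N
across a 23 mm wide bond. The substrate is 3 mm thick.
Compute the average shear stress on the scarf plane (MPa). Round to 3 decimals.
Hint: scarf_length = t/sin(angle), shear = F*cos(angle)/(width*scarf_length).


scarf_length = 3 / sin(28 deg) = 6.3902 mm
cos(28 deg) = 0.882948
shear stress = 2746 * 0.882948 / (23 * 6.3902)
= 16.497 MPa

16.497


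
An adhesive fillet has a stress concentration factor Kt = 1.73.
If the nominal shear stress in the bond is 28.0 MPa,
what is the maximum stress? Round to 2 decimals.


Max stress = 28.0 * 1.73 = 48.44 MPa

48.44


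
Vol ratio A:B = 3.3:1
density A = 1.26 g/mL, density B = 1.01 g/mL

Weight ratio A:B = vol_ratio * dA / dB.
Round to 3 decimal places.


Weight ratio = 3.3 * 1.26 / 1.01
= 4.117

4.117


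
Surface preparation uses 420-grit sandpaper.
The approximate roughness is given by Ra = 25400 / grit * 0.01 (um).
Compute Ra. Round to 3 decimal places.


Ra = 25400 / 420 * 0.01
= 254 / 420
= 0.605 um

0.605


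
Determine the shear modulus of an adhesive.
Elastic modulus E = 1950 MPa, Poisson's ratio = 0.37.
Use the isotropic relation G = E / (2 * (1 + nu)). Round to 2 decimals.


G = 1950 / (2*(1+0.37)) = 1950 / 2.74
= 711.68 MPa

711.68


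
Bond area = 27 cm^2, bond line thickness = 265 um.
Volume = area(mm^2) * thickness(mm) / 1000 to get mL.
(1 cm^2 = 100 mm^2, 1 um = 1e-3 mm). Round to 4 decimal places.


area_mm2 = 27 * 100 = 2700
blt_mm = 265 * 1e-3 = 0.265
vol_mm3 = 2700 * 0.265 = 715.5
vol_mL = 715.5 / 1000 = 0.7155 mL

0.7155


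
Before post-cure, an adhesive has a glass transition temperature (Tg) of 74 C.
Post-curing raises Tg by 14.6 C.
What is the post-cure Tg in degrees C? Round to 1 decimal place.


Tg_post = Tg_base + delta_Tg
= 74 + 14.6
= 88.6 C

88.6


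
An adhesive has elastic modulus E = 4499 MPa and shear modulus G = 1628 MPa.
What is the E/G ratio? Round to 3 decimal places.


E/G = 4499 / 1628 = 2.764

2.764


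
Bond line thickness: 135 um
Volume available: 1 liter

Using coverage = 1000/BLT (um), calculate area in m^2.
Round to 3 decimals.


1 L = 1e6 mm^3, thickness = 135 um = 0.135 mm
Area = 1e6 / 0.135 mm^2 = (1e6 / 0.135) / 1e6 m^2 = 1000 / 135 m^2
= 7.407 m^2

7.407


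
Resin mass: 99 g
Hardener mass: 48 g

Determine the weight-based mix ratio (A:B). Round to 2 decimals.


Ratio = 99 / 48 = 2.06

2.06


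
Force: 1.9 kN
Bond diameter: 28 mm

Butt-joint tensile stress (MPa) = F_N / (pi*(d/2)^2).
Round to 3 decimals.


F_N = 1.9 * 1000 = 1900.0 N
A = pi*(14.0)^2 = 615.7522 mm^2
stress = 1900.0 / 615.7522 = 3.086 MPa

3.086


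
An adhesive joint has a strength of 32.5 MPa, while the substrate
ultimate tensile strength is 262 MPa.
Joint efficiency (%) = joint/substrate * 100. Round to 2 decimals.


Efficiency = 32.5 / 262 * 100
= 12.40%

12.40


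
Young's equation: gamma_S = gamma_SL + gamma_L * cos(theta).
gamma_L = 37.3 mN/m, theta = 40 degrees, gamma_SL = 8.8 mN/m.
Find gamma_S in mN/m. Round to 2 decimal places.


cos(40 deg) = 0.766044
gamma_S = 8.8 + 37.3 * 0.766044
= 37.37 mN/m

37.37


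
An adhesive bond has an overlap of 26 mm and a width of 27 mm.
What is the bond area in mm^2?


Bond area = overlap * width
= 26 * 27
= 702 mm^2

702


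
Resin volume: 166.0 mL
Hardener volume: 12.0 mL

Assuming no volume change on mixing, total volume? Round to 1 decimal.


V_total = 166.0 + 12.0 = 178.0 mL

178.0


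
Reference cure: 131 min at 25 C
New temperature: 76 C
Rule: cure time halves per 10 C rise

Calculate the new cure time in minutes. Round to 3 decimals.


factor = 2^((76-25)/10) = 34.2968
t_new = 131 / 34.2968 = 3.820 min

3.820


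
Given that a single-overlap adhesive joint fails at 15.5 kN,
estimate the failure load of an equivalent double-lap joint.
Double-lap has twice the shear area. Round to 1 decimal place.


Double-lap factor = 2
Expected load = 15.5 * 2 = 31.0 kN

31.0


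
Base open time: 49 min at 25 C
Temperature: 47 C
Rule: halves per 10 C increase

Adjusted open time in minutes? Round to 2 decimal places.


Acceleration = 2^((47-25)/10) = 4.5948
Open time = 49 / 4.5948 = 10.66 min

10.66


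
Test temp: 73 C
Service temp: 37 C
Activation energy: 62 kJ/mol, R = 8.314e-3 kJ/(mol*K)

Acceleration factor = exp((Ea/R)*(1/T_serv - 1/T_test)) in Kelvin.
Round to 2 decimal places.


AF = exp((62/0.008314)*(1/310.15 - 1/346.15))
= 12.19

12.19


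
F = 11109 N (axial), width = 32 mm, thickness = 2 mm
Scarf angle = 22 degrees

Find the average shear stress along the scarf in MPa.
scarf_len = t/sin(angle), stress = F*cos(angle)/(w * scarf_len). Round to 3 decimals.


scarf_len = 2/sin(22 deg) = 5.3389
cos(22 deg) = 0.927184
stress = 11109*0.927184/(32*5.3389) = 60.289 MPa

60.289
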